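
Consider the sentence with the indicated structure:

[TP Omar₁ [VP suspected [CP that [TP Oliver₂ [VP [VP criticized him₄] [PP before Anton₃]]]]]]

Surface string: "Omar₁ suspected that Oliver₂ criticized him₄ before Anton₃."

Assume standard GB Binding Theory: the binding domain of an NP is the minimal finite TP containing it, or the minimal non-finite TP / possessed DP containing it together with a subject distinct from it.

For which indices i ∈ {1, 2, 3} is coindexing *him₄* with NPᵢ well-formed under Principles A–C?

{1, 3}

*him* is a pronoun, so Principle B applies: it must be free in its binding domain.
Binding domain of *him₄*: the embedded TP, whose subject is Oliver₂.
*Omar₁* c-commands the pronoun but from outside its binding domain, and is not c-commanded by it → coindexation permitted.
*Oliver₂* c-commands the pronoun within its binding domain → coindexation would violate Principle B.
*Anton₃* and the pronoun do not c-command one another → neither Principle B nor Principle C is at stake; coindexation permitted.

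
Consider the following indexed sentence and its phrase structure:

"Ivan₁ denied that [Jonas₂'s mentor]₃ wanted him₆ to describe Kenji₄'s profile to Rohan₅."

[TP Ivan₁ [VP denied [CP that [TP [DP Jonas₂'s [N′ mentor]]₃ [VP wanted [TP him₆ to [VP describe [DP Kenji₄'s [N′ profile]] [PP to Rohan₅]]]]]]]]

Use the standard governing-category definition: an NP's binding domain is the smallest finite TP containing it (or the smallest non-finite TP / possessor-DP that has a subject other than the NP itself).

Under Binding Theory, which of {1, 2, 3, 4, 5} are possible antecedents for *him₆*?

*him* is a pronoun, so Principle B applies: it must be free in its binding domain.
Binding domain of *him₆*: the embedded TP, whose subject is [Jonas₂'s mentor]₃.
*Ivan₁* c-commands the pronoun but from outside its binding domain, and is not c-commanded by it → coindexation permitted.
*Jonas₂* and the pronoun do not c-command one another → neither Principle B nor Principle C is at stake; coindexation permitted.
*[Jonas₂'s mentor]₃* c-commands the pronoun within its binding domain → coindexation would violate Principle B.
*Kenji₄*: the pronoun c-commands this R-expression → coindexation would violate Principle C on *Kenji₄*.
*Rohan₅*: the pronoun c-commands this R-expression → coindexation would violate Principle C on *Rohan₅*.

{1, 2}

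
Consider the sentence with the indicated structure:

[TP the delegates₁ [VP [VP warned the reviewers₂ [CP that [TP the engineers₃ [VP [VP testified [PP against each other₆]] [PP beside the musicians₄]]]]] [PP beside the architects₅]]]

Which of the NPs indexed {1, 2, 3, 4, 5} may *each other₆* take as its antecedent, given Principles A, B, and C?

*each other* is an anaphor, so Principle A applies: it must be bound in its binding domain.
Binding domain of *each other₆*: the embedded TP, whose subject is the engineers₃.
*the delegates₁* c-commands the anaphor but is outside its binding domain → cannot satisfy Principle A.
*the reviewers₂* c-commands the anaphor but is outside its binding domain → cannot satisfy Principle A.
*the engineers₃* c-commands the anaphor within its binding domain → licit binder.
*the musicians₄* does not c-command the anaphor → cannot bind it.
*the architects₅* does not c-command the anaphor → cannot bind it.

{3}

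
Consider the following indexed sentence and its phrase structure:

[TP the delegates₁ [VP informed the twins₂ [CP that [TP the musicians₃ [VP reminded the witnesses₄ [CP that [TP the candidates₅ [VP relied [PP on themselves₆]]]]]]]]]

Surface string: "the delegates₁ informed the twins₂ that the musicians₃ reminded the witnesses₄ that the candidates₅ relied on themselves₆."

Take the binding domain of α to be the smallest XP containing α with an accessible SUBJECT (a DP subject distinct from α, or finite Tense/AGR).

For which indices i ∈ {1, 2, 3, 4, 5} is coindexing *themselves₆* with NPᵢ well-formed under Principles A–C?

{5}

*themselves* is an anaphor, so Principle A applies: it must be bound in its binding domain.
Binding domain of *themselves₆*: the embedded TP, whose subject is the candidates₅.
*the delegates₁* c-commands the anaphor but is outside its binding domain → cannot satisfy Principle A.
*the twins₂* c-commands the anaphor but is outside its binding domain → cannot satisfy Principle A.
*the musicians₃* c-commands the anaphor but is outside its binding domain → cannot satisfy Principle A.
*the witnesses₄* c-commands the anaphor but is outside its binding domain → cannot satisfy Principle A.
*the candidates₅* c-commands the anaphor within its binding domain → licit binder.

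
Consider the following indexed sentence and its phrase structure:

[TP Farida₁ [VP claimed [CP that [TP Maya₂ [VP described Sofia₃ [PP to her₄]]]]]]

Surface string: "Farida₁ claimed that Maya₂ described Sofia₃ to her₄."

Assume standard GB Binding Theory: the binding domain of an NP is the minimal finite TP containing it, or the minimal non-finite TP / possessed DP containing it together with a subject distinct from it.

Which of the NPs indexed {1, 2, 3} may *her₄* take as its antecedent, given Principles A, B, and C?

{1}

*her* is a pronoun, so Principle B applies: it must be free in its binding domain.
Binding domain of *her₄*: the embedded TP, whose subject is Maya₂.
*Farida₁* c-commands the pronoun but from outside its binding domain, and is not c-commanded by it → coindexation permitted.
*Maya₂* c-commands the pronoun within its binding domain → coindexation would violate Principle B.
*Sofia₃* c-commands the pronoun within its binding domain → coindexation would violate Principle B.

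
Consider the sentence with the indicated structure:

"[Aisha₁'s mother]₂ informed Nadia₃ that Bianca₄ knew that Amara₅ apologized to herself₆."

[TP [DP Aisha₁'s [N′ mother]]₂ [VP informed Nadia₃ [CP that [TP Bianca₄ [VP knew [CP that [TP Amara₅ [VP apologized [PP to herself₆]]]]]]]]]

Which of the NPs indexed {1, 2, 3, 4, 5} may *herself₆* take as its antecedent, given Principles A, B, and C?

*herself* is an anaphor, so Principle A applies: it must be bound in its binding domain.
Binding domain of *herself₆*: the embedded TP, whose subject is Amara₅.
*Aisha₁* does not c-command the anaphor → cannot bind it.
*[Aisha₁'s mother]₂* c-commands the anaphor but is outside its binding domain → cannot satisfy Principle A.
*Nadia₃* c-commands the anaphor but is outside its binding domain → cannot satisfy Principle A.
*Bianca₄* c-commands the anaphor but is outside its binding domain → cannot satisfy Principle A.
*Amara₅* c-commands the anaphor within its binding domain → licit binder.

{5}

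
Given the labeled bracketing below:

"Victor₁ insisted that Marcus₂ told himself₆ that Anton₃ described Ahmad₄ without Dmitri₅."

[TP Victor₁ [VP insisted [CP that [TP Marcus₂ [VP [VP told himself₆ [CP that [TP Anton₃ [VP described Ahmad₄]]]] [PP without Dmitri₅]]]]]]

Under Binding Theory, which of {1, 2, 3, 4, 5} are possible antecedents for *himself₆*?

{2}

*himself* is an anaphor, so Principle A applies: it must be bound in its binding domain.
Binding domain of *himself₆*: the embedded TP, whose subject is Marcus₂.
*Victor₁* c-commands the anaphor but is outside its binding domain → cannot satisfy Principle A.
*Marcus₂* c-commands the anaphor within its binding domain → licit binder.
*Anton₃* does not c-command the anaphor → cannot bind it.
*Ahmad₄* does not c-command the anaphor → cannot bind it.
*Dmitri₅* does not c-command the anaphor → cannot bind it.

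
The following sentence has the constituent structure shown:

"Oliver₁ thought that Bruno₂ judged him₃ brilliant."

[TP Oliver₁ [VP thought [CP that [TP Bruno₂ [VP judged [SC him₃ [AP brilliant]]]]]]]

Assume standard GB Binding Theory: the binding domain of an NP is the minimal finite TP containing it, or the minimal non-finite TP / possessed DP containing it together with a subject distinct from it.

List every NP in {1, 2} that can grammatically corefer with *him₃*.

*him* is a pronoun, so Principle B applies: it must be free in its binding domain.
Binding domain of *him₃*: the embedded TP, whose subject is Bruno₂.
*Oliver₁* c-commands the pronoun but from outside its binding domain, and is not c-commanded by it → coindexation permitted.
*Bruno₂* c-commands the pronoun within its binding domain → coindexation would violate Principle B.

{1}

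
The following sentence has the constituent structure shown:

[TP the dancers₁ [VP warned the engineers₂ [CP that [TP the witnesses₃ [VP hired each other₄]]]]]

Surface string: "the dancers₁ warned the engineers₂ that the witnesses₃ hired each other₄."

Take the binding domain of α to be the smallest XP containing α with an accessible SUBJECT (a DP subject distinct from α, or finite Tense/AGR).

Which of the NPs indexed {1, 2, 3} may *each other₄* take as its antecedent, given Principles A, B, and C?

{3}

*each other* is an anaphor, so Principle A applies: it must be bound in its binding domain.
Binding domain of *each other₄*: the embedded TP, whose subject is the witnesses₃.
*the dancers₁* c-commands the anaphor but is outside its binding domain → cannot satisfy Principle A.
*the engineers₂* c-commands the anaphor but is outside its binding domain → cannot satisfy Principle A.
*the witnesses₃* c-commands the anaphor within its binding domain → licit binder.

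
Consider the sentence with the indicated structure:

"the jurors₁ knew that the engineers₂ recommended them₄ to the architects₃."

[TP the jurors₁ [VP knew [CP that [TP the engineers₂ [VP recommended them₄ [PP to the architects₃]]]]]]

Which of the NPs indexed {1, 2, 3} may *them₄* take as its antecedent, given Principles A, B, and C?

{1}

*them* is a pronoun, so Principle B applies: it must be free in its binding domain.
Binding domain of *them₄*: the embedded TP, whose subject is the engineers₂.
*the jurors₁* c-commands the pronoun but from outside its binding domain, and is not c-commanded by it → coindexation permitted.
*the engineers₂* c-commands the pronoun within its binding domain → coindexation would violate Principle B.
*the architects₃*: the pronoun c-commands this R-expression → coindexation would violate Principle C on *the architects₃*.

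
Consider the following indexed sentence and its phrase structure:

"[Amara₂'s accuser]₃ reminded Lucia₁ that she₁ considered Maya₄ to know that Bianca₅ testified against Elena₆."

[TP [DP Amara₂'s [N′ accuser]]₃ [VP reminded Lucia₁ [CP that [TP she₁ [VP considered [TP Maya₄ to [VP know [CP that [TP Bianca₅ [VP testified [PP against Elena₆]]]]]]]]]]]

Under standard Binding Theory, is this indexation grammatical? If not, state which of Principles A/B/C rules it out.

grammatical

The two coindexed NPs are *Lucia₁* and *she₁*.
*she₁* is a pronoun; nothing c-commands it within its binding domain (the embedded TP.), so Principle B holds trivially.
*Lucia₁* is an R-expression; *she₁* does not c-command it, and no other NP shares its index, so Principle C is satisfied.
All principles are respected.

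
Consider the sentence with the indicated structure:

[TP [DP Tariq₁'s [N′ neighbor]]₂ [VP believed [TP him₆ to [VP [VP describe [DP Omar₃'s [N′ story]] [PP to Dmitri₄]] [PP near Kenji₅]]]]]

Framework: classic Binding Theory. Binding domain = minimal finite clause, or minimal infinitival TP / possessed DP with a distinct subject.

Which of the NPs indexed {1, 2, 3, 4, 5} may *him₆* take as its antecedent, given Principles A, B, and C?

*him* is a pronoun, so Principle B applies: it must be free in its binding domain.
Binding domain of *him₆*: the matrix TP, whose subject is [Tariq₁'s neighbor]₂.
*Tariq₁* and the pronoun do not c-command one another → neither Principle B nor Principle C is at stake; coindexation permitted.
*[Tariq₁'s neighbor]₂* c-commands the pronoun within its binding domain → coindexation would violate Principle B.
*Omar₃*: the pronoun c-commands this R-expression → coindexation would violate Principle C on *Omar₃*.
*Dmitri₄*: the pronoun c-commands this R-expression → coindexation would violate Principle C on *Dmitri₄*.
*Kenji₅*: the pronoun c-commands this R-expression → coindexation would violate Principle C on *Kenji₅*.

{1}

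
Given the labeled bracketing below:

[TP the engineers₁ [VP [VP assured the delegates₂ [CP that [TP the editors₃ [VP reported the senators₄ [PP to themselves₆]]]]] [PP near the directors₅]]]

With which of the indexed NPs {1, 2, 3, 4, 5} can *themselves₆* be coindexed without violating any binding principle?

*themselves* is an anaphor, so Principle A applies: it must be bound in its binding domain.
Binding domain of *themselves₆*: the embedded TP, whose subject is the editors₃.
*the engineers₁* c-commands the anaphor but is outside its binding domain → cannot satisfy Principle A.
*the delegates₂* c-commands the anaphor but is outside its binding domain → cannot satisfy Principle A.
*the editors₃* c-commands the anaphor within its binding domain → licit binder.
*the senators₄* c-commands the anaphor within its binding domain → licit binder.
*the directors₅* does not c-command the anaphor → cannot bind it.

{3, 4}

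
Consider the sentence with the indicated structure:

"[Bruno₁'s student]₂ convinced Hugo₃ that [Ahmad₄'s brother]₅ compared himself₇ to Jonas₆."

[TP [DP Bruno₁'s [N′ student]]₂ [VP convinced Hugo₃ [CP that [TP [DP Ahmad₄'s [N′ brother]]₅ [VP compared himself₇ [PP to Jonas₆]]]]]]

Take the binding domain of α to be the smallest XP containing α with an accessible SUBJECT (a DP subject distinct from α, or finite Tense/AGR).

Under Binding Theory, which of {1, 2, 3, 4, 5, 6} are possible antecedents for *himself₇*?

{5}

*himself* is an anaphor, so Principle A applies: it must be bound in its binding domain.
Binding domain of *himself₇*: the embedded TP, whose subject is [Ahmad₄'s brother]₅.
*Bruno₁* does not c-command the anaphor → cannot bind it.
*[Bruno₁'s student]₂* c-commands the anaphor but is outside its binding domain → cannot satisfy Principle A.
*Hugo₃* c-commands the anaphor but is outside its binding domain → cannot satisfy Principle A.
*Ahmad₄* does not c-command the anaphor → cannot bind it.
*[Ahmad₄'s brother]₅* c-commands the anaphor within its binding domain → licit binder.
*Jonas₆* does not c-command the anaphor → cannot bind it.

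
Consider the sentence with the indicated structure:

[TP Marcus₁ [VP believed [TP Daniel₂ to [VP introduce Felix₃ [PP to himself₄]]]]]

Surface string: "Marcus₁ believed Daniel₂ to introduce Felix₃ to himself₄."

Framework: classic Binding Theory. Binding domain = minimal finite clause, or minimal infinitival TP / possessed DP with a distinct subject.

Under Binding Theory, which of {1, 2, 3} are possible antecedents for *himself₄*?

*himself* is an anaphor, so Principle A applies: it must be bound in its binding domain.
Binding domain of *himself₄*: the embedded TP, whose subject is Daniel₂.
*Marcus₁* c-commands the anaphor but is outside its binding domain → cannot satisfy Principle A.
*Daniel₂* c-commands the anaphor within its binding domain → licit binder.
*Felix₃* c-commands the anaphor within its binding domain → licit binder.

{2, 3}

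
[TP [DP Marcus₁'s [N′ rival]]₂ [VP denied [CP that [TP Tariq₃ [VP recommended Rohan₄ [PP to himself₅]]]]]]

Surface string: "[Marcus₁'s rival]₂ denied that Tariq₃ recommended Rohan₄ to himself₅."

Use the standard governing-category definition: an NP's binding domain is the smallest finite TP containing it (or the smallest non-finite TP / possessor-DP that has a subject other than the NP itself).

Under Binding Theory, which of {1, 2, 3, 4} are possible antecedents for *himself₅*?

{3, 4}

*himself* is an anaphor, so Principle A applies: it must be bound in its binding domain.
Binding domain of *himself₅*: the embedded TP, whose subject is Tariq₃.
*Marcus₁* does not c-command the anaphor → cannot bind it.
*[Marcus₁'s rival]₂* c-commands the anaphor but is outside its binding domain → cannot satisfy Principle A.
*Tariq₃* c-commands the anaphor within its binding domain → licit binder.
*Rohan₄* c-commands the anaphor within its binding domain → licit binder.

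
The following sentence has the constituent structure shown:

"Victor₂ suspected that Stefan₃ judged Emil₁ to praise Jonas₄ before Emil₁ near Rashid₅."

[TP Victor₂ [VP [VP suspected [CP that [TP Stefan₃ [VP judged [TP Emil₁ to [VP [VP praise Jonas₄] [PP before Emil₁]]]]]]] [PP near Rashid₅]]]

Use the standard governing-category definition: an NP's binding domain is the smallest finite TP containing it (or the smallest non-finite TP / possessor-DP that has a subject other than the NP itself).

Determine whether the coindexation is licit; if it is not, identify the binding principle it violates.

The two coindexed NPs are *Emil₁* (the higher occurrence) and *Emil₁* (the lower occurrence).
*Emil₁* (the lower occurrence) is an R-expression. Principle C requires it to be free everywhere.
*Emil₁* (the higher occurrence) c-commands it and carries the same index.
The R-expression is bound → Principle C violation.

Principle C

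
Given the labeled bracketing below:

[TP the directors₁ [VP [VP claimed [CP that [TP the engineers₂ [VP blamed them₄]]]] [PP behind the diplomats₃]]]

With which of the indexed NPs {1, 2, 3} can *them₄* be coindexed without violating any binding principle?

{1, 3}

*them* is a pronoun, so Principle B applies: it must be free in its binding domain.
Binding domain of *them₄*: the embedded TP, whose subject is the engineers₂.
*the directors₁* c-commands the pronoun but from outside its binding domain, and is not c-commanded by it → coindexation permitted.
*the engineers₂* c-commands the pronoun within its binding domain → coindexation would violate Principle B.
*the diplomats₃* and the pronoun do not c-command one another → neither Principle B nor Principle C is at stake; coindexation permitted.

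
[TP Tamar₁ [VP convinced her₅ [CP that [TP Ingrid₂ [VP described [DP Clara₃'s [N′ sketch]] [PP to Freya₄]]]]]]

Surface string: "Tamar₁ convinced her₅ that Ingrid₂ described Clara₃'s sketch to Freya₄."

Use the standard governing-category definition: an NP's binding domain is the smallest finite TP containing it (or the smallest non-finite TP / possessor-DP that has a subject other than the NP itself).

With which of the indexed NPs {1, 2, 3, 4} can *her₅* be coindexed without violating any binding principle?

*her* is a pronoun, so Principle B applies: it must be free in its binding domain.
Binding domain of *her₅*: the matrix TP, whose subject is Tamar₁.
*Tamar₁* c-commands the pronoun within its binding domain → coindexation would violate Principle B.
*Ingrid₂*: the pronoun c-commands this R-expression → coindexation would violate Principle C on *Ingrid₂*.
*Clara₃*: the pronoun c-commands this R-expression → coindexation would violate Principle C on *Clara₃*.
*Freya₄*: the pronoun c-commands this R-expression → coindexation would violate Principle C on *Freya₄*.

none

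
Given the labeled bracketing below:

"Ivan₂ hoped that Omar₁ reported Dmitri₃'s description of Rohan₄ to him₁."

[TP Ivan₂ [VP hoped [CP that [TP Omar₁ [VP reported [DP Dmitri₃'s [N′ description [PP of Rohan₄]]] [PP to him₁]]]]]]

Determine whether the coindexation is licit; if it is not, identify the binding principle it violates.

The two coindexed NPs are *Omar₁* and *him₁*.
*him₁* is a pronoun. Its binding domain is the embedded TP, whose subject is Omar₁.
*Omar₁* c-commands it within that domain and carries the same index.
The pronoun is locally bound → Principle B violation.

Principle B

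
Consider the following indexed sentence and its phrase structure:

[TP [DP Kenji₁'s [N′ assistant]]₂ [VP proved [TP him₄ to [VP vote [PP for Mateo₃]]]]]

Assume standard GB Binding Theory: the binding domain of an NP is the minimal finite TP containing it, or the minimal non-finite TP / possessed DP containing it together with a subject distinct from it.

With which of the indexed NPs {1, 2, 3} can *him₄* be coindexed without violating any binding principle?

*him* is a pronoun, so Principle B applies: it must be free in its binding domain.
Binding domain of *him₄*: the matrix TP, whose subject is [Kenji₁'s assistant]₂.
*Kenji₁* and the pronoun do not c-command one another → neither Principle B nor Principle C is at stake; coindexation permitted.
*[Kenji₁'s assistant]₂* c-commands the pronoun within its binding domain → coindexation would violate Principle B.
*Mateo₃*: the pronoun c-commands this R-expression → coindexation would violate Principle C on *Mateo₃*.

{1}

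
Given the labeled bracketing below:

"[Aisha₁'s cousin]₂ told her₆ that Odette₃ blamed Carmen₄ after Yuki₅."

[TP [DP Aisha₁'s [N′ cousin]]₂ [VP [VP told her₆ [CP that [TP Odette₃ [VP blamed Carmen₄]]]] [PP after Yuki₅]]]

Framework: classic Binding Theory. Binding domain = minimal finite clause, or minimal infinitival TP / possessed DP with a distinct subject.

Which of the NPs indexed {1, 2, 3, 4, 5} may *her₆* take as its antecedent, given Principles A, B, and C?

*her* is a pronoun, so Principle B applies: it must be free in its binding domain.
Binding domain of *her₆*: the matrix TP, whose subject is [Aisha₁'s cousin]₂.
*Aisha₁* and the pronoun do not c-command one another → neither Principle B nor Principle C is at stake; coindexation permitted.
*[Aisha₁'s cousin]₂* c-commands the pronoun within its binding domain → coindexation would violate Principle B.
*Odette₃*: the pronoun c-commands this R-expression → coindexation would violate Principle C on *Odette₃*.
*Carmen₄*: the pronoun c-commands this R-expression → coindexation would violate Principle C on *Carmen₄*.
*Yuki₅* and the pronoun do not c-command one another → neither Principle B nor Principle C is at stake; coindexation permitted.

{1, 5}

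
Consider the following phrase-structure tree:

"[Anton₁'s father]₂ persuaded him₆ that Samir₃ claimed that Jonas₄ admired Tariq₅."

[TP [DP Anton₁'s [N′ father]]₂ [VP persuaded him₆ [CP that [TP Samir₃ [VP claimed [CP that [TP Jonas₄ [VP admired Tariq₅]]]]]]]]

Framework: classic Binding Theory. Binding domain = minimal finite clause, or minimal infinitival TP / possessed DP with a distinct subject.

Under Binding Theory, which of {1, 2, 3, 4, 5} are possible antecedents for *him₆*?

{1}

*him* is a pronoun, so Principle B applies: it must be free in its binding domain.
Binding domain of *him₆*: the matrix TP, whose subject is [Anton₁'s father]₂.
*Anton₁* and the pronoun do not c-command one another → neither Principle B nor Principle C is at stake; coindexation permitted.
*[Anton₁'s father]₂* c-commands the pronoun within its binding domain → coindexation would violate Principle B.
*Samir₃*: the pronoun c-commands this R-expression → coindexation would violate Principle C on *Samir₃*.
*Jonas₄*: the pronoun c-commands this R-expression → coindexation would violate Principle C on *Jonas₄*.
*Tariq₅*: the pronoun c-commands this R-expression → coindexation would violate Principle C on *Tariq₅*.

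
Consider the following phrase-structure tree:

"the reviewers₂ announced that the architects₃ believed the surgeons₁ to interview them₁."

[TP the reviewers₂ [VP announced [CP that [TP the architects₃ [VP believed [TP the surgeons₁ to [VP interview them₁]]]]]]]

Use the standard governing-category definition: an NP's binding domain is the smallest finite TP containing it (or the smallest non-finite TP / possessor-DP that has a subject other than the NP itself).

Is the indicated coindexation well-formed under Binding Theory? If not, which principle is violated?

The two coindexed NPs are *the surgeons₁* and *them₁*.
*them₁* is a pronoun. Its binding domain is the embedded TP, whose subject is the surgeons₁.
*the surgeons₁* c-commands it within that domain and carries the same index.
The pronoun is locally bound → Principle B violation.

Principle B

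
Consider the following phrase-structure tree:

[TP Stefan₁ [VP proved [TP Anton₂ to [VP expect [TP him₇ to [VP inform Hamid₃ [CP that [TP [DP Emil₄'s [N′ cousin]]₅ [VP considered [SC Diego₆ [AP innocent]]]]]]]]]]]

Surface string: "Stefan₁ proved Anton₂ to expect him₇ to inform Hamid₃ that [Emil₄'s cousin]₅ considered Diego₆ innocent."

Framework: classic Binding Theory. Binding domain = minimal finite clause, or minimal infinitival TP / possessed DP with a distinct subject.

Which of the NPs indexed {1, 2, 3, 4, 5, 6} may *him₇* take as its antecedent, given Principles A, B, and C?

{1}

*him* is a pronoun, so Principle B applies: it must be free in its binding domain.
Binding domain of *him₇*: the embedded TP, whose subject is Anton₂.
*Stefan₁* c-commands the pronoun but from outside its binding domain, and is not c-commanded by it → coindexation permitted.
*Anton₂* c-commands the pronoun within its binding domain → coindexation would violate Principle B.
*Hamid₃*: the pronoun c-commands this R-expression → coindexation would violate Principle C on *Hamid₃*.
*Emil₄*: the pronoun c-commands this R-expression → coindexation would violate Principle C on *Emil₄*.
*[Emil₄'s cousin]₅*: the pronoun c-commands this R-expression → coindexation would violate Principle C on *[Emil₄'s cousin]₅*.
*Diego₆*: the pronoun c-commands this R-expression → coindexation would violate Principle C on *Diego₆*.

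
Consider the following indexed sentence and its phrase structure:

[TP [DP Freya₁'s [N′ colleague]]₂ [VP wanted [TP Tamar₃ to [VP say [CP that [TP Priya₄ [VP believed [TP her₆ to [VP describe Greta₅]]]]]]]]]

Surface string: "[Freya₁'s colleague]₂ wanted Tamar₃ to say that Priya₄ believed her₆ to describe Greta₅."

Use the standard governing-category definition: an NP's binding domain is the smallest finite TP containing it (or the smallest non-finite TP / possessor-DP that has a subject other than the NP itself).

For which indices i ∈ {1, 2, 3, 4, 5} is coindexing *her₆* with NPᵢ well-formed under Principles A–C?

*her* is a pronoun, so Principle B applies: it must be free in its binding domain.
Binding domain of *her₆*: the embedded TP, whose subject is Priya₄.
*Freya₁* and the pronoun do not c-command one another → neither Principle B nor Principle C is at stake; coindexation permitted.
*[Freya₁'s colleague]₂* c-commands the pronoun but from outside its binding domain, and is not c-commanded by it → coindexation permitted.
*Tamar₃* c-commands the pronoun but from outside its binding domain, and is not c-commanded by it → coindexation permitted.
*Priya₄* c-commands the pronoun within its binding domain → coindexation would violate Principle B.
*Greta₅*: the pronoun c-commands this R-expression → coindexation would violate Principle C on *Greta₅*.

{1, 2, 3}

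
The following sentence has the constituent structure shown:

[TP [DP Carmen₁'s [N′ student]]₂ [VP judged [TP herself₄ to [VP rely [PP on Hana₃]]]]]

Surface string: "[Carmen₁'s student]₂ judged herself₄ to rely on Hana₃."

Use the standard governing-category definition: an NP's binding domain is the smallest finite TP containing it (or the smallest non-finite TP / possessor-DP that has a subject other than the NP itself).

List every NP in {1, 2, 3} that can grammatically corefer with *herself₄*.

{2}

*herself* is an anaphor, so Principle A applies: it must be bound in its binding domain.
Binding domain of *herself₄*: the matrix TP, whose subject is [Carmen₁'s student]₂.
*Carmen₁* does not c-command the anaphor → cannot bind it.
*[Carmen₁'s student]₂* c-commands the anaphor within its binding domain → licit binder.
*Hana₃* does not c-command the anaphor → cannot bind it.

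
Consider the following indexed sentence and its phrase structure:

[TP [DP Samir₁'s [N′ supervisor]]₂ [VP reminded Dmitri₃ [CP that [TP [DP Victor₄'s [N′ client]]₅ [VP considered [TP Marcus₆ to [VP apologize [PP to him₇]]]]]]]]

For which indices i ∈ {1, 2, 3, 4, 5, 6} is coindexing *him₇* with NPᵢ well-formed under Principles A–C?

*him* is a pronoun, so Principle B applies: it must be free in its binding domain.
Binding domain of *him₇*: the embedded TP, whose subject is Marcus₆.
*Samir₁* and the pronoun do not c-command one another → neither Principle B nor Principle C is at stake; coindexation permitted.
*[Samir₁'s supervisor]₂* c-commands the pronoun but from outside its binding domain, and is not c-commanded by it → coindexation permitted.
*Dmitri₃* c-commands the pronoun but from outside its binding domain, and is not c-commanded by it → coindexation permitted.
*Victor₄* and the pronoun do not c-command one another → neither Principle B nor Principle C is at stake; coindexation permitted.
*[Victor₄'s client]₅* c-commands the pronoun but from outside its binding domain, and is not c-commanded by it → coindexation permitted.
*Marcus₆* c-commands the pronoun within its binding domain → coindexation would violate Principle B.

{1, 2, 3, 4, 5}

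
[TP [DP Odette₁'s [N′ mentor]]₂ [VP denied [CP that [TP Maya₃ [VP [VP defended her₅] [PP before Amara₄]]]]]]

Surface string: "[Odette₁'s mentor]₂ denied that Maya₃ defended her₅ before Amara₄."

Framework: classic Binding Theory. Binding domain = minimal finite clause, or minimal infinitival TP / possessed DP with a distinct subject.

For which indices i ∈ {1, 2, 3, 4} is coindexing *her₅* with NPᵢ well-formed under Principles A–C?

{1, 2, 4}

*her* is a pronoun, so Principle B applies: it must be free in its binding domain.
Binding domain of *her₅*: the embedded TP, whose subject is Maya₃.
*Odette₁* and the pronoun do not c-command one another → neither Principle B nor Principle C is at stake; coindexation permitted.
*[Odette₁'s mentor]₂* c-commands the pronoun but from outside its binding domain, and is not c-commanded by it → coindexation permitted.
*Maya₃* c-commands the pronoun within its binding domain → coindexation would violate Principle B.
*Amara₄* and the pronoun do not c-command one another → neither Principle B nor Principle C is at stake; coindexation permitted.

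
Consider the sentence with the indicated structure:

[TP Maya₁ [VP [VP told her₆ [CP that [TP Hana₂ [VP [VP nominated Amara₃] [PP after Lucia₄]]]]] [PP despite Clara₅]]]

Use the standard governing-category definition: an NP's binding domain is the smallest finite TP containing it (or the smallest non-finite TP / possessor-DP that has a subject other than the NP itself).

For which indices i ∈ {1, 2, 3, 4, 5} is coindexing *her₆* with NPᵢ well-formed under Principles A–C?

*her* is a pronoun, so Principle B applies: it must be free in its binding domain.
Binding domain of *her₆*: the matrix TP, whose subject is Maya₁.
*Maya₁* c-commands the pronoun within its binding domain → coindexation would violate Principle B.
*Hana₂*: the pronoun c-commands this R-expression → coindexation would violate Principle C on *Hana₂*.
*Amara₃*: the pronoun c-commands this R-expression → coindexation would violate Principle C on *Amara₃*.
*Lucia₄*: the pronoun c-commands this R-expression → coindexation would violate Principle C on *Lucia₄*.
*Clara₅* and the pronoun do not c-command one another → neither Principle B nor Principle C is at stake; coindexation permitted.

{5}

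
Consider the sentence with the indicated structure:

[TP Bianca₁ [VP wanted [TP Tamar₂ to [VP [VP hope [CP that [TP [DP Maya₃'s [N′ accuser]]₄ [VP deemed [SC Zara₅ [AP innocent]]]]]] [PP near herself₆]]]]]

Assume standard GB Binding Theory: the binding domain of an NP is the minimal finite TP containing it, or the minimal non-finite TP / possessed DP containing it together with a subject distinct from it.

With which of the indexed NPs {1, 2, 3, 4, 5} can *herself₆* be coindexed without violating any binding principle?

*herself* is an anaphor, so Principle A applies: it must be bound in its binding domain.
Binding domain of *herself₆*: the embedded TP, whose subject is Tamar₂.
*Bianca₁* c-commands the anaphor but is outside its binding domain → cannot satisfy Principle A.
*Tamar₂* c-commands the anaphor within its binding domain → licit binder.
*Maya₃* does not c-command the anaphor → cannot bind it.
*[Maya₃'s accuser]₄* does not c-command the anaphor → cannot bind it.
*Zara₅* does not c-command the anaphor → cannot bind it.

{2}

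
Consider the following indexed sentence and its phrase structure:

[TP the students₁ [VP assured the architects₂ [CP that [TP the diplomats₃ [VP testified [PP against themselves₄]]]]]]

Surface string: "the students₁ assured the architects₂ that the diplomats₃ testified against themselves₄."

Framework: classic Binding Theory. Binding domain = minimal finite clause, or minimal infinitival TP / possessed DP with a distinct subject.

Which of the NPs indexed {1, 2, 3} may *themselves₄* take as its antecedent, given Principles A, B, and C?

{3}

*themselves* is an anaphor, so Principle A applies: it must be bound in its binding domain.
Binding domain of *themselves₄*: the embedded TP, whose subject is the diplomats₃.
*the students₁* c-commands the anaphor but is outside its binding domain → cannot satisfy Principle A.
*the architects₂* c-commands the anaphor but is outside its binding domain → cannot satisfy Principle A.
*the diplomats₃* c-commands the anaphor within its binding domain → licit binder.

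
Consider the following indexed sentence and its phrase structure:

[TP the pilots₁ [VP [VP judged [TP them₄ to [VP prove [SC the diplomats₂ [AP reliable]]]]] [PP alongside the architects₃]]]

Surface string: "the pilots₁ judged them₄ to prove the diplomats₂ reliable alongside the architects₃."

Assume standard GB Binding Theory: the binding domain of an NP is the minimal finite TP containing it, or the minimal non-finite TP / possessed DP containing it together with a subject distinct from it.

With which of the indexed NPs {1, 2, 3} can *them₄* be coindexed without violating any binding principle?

{3}

*them* is a pronoun, so Principle B applies: it must be free in its binding domain.
Binding domain of *them₄*: the matrix TP, whose subject is the pilots₁.
*the pilots₁* c-commands the pronoun within its binding domain → coindexation would violate Principle B.
*the diplomats₂*: the pronoun c-commands this R-expression → coindexation would violate Principle C on *the diplomats₂*.
*the architects₃* and the pronoun do not c-command one another → neither Principle B nor Principle C is at stake; coindexation permitted.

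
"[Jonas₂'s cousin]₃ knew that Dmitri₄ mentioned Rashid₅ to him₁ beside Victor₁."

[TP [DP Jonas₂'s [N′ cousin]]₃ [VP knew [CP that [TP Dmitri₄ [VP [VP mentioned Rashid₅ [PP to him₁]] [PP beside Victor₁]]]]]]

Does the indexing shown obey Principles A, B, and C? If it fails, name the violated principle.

grammatical

The two coindexed NPs are *Victor₁* and *him₁*.
*him₁* is a pronoun; its binding domain is the embedded TP, whose subject is Dmitri₄. Within that domain it is c-commanded only by *Dmitri₄*, *Rashid₅*, which carry a different index — the pronoun is free locally, so Principle B holds.
*Victor₁* is an R-expression; *him₁* does not c-command it, and no other NP shares its index, so Principle C is satisfied.
All principles are respected.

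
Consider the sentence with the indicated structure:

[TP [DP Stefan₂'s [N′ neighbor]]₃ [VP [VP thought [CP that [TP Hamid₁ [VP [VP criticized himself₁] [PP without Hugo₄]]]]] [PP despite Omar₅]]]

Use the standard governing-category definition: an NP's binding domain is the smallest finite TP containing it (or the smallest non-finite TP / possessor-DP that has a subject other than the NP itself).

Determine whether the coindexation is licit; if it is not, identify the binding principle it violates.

The two coindexed NPs are *Hamid₁* and *himself₁*.
*himself₁* is an anaphor; its binding domain is the embedded TP, whose subject is Hamid₁. *Hamid₁* c-commands it within that domain and shares its index, so Principle A is satisfied.
*Hamid₁* is an R-expression; *himself₁* does not c-command it, and no other NP shares its index, so Principle C is satisfied.
All principles are respected.

grammatical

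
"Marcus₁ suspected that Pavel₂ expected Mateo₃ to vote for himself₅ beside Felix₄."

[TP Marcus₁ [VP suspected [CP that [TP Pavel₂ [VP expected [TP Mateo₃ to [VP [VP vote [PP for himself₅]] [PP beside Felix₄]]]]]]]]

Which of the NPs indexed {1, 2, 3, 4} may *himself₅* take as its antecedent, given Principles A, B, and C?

*himself* is an anaphor, so Principle A applies: it must be bound in its binding domain.
Binding domain of *himself₅*: the embedded TP, whose subject is Mateo₃.
*Marcus₁* c-commands the anaphor but is outside its binding domain → cannot satisfy Principle A.
*Pavel₂* c-commands the anaphor but is outside its binding domain → cannot satisfy Principle A.
*Mateo₃* c-commands the anaphor within its binding domain → licit binder.
*Felix₄* does not c-command the anaphor → cannot bind it.

{3}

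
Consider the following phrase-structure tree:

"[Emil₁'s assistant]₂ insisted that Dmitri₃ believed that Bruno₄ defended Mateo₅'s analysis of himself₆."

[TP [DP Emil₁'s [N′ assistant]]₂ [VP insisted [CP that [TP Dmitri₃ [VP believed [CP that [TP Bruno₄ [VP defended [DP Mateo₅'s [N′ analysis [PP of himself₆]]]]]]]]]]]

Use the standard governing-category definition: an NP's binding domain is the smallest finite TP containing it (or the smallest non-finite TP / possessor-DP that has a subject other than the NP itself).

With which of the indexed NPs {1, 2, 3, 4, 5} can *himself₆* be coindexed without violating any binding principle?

*himself* is an anaphor, so Principle A applies: it must be bound in its binding domain.
Binding domain of *himself₆*: the possessed DP, whose subject is Mateo₅.
*Emil₁* does not c-command the anaphor → cannot bind it.
*[Emil₁'s assistant]₂* c-commands the anaphor but is outside its binding domain → cannot satisfy Principle A.
*Dmitri₃* c-commands the anaphor but is outside its binding domain → cannot satisfy Principle A.
*Bruno₄* c-commands the anaphor but is outside its binding domain → cannot satisfy Principle A.
*Mateo₅* c-commands the anaphor within its binding domain → licit binder.

{5}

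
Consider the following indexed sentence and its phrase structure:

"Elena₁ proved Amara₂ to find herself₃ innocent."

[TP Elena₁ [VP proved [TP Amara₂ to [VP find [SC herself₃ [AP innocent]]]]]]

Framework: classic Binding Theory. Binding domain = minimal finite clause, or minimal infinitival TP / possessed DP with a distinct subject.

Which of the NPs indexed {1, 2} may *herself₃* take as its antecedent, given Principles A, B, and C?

*herself* is an anaphor, so Principle A applies: it must be bound in its binding domain.
Binding domain of *herself₃*: the embedded TP, whose subject is Amara₂.
*Elena₁* c-commands the anaphor but is outside its binding domain → cannot satisfy Principle A.
*Amara₂* c-commands the anaphor within its binding domain → licit binder.

{2}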